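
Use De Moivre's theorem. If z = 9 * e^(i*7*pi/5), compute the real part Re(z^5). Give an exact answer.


Step 1: By De Moivre's theorem, z^5 = 9^5 * e^(i*5*7*pi/5) = 59049 * (cos(7*pi) + i*sin(7*pi))
Step 2: |z|^5 = 9^5 = 59049
Step 3: Reduce the angle mod 2*pi: 7*pi - 6*pi = pi
Step 4: cos(pi) = -1
Step 5: Re(z^5) = 59049 * (-1) = -59049

-59049


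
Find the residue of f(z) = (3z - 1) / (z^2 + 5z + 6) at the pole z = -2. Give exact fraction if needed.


Step 1: Q(z) = z^2 + 5z + 6 = (z + 2)(z + 3)
Step 2: Q'(z) = 2z + 5
Step 3: Q'(-2) = 1, P(-2) = -7
Step 4: Res = P(-2)/Q'(-2) = -7/1 = -7

-7


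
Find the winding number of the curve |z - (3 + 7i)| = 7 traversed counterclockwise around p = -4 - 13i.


Step 1: Center c = (3, 7), radius = 7
Step 2: |p - c|^2 = (-7)^2 + (-20)^2 = 449
Step 3: r^2 = 49
Step 4: |p-c| > r so winding number = 0

0


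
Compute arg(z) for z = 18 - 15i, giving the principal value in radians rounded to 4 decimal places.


Step 1: z = 18 - 15i
Step 2: arg(z) = atan2(-15, 18)
Step 3: arg(z) = -0.6947

-0.6947


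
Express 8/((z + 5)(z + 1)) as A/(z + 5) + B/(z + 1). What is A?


Step 1: Multiply both sides by (z + 5) and set z = -5
Step 2: A = 8 / (-5 + 1)
Step 3: A = 8 / (-4)
Step 4: A = -2

-2


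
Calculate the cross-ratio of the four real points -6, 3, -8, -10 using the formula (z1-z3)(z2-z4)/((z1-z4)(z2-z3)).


Step 1: (z1-z3)(z2-z4) = 2 * 13 = 26
Step 2: (z1-z4)(z2-z3) = 4 * 11 = 44
Step 3: Cross-ratio = 26/44 = 13/22

13/22


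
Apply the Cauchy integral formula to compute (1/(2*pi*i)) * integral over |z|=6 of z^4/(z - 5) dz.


Step 1: f(z) = z^4, a = 5 is inside |z| = 6
Step 2: By Cauchy integral formula: (1/(2pi*i)) * integral = f(a)
Step 3: f(5) = 5^4 = 625

625


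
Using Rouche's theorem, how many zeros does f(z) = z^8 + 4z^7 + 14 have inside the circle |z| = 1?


Step 1: On |z| = 1 the three terms have sizes |z^8| = 1^8 = 1, |4z^7| = 4*1^7 = 4, |14| = 14
Step 2: The dominant term is g(z) = 14; let h(z) = z^8 + 4z^7 so f = g + h
Step 3: On |z| = 1: |g| = 14 and |h| <= 1 + 4 = 5
Step 4: Since 14 > 5, |h| < |g| on |z| = 1, so by Rouche f has the same number of zeros as g inside |z| < 1
Step 5: g(z) = 14 is a nonzero constant with no zeros inside |z| < 1. Answer = 0

0


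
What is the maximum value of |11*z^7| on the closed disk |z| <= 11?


Step 1: On |z| = 11, |f(z)| = 11 * |z|^7 = 11 * 11^7
Step 2: By maximum modulus principle, maximum is on boundary.
Step 3: Maximum = 11 * 19487171 = 214358881

214358881


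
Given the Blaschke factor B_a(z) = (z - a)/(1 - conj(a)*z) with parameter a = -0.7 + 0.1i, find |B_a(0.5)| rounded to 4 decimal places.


Step 1: Numerator z0 - a = 0.5 - (-0.7 + 0.1i) = 1.2 - 0.1i
Step 2: Denominator 1 - conj(a)*z0 = 1 - (-0.7 - 0.1i)*0.5 = 1.35 + 0.05i
Step 3: |z0 - a|^2 = 1.2^2 + (-0.1)^2 = 1.45; |1 - conj(a)*z0|^2 = 1.35^2 + 0.05^2 = 1.825
Step 4: |B_a(0.5)| = sqrt(1.45 / 1.825) = sqrt(0.794521)
Step 5: = 0.8914

0.8914


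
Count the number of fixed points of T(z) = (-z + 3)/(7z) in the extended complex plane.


Step 1: Fixed points satisfy T(z) = z
Step 2: 7z^2 + z - 3 = 0
Step 3: Discriminant = 1^2 - 4*7*(-3) = 85
Step 4: Number of fixed points = 2

2


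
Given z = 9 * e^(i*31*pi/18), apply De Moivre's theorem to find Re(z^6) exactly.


Step 1: By De Moivre's theorem, z^6 = 9^6 * e^(i*6*31*pi/18) = 531441 * (cos(31*pi/3) + i*sin(31*pi/3))
Step 2: |z|^6 = 9^6 = 531441
Step 3: Reduce the angle mod 2*pi: 31*pi/3 - 10*pi = pi/3
Step 4: cos(pi/3) = 1/2
Step 5: Re(z^6) = 531441 * 1/2 = 531441/2

531441/2


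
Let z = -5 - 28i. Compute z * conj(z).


Step 1: conj(z) = -5 + 28i
Step 2: z * conj(z) = (-5)^2 + (-28)^2
Step 3: = 25 + 784 = 809

809


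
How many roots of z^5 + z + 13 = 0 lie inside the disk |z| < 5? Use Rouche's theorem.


Step 1: On |z| = 5 the three terms have sizes |z^5| = 5^5 = 3125, |z| = 5, |13| = 13
Step 2: The dominant term is g(z) = z^5; let h(z) = z + 13 so f = g + h
Step 3: On |z| = 5: |g| = 3125 and |h| <= 5 + 13 = 18
Step 4: Since 3125 > 18, |h| < |g| on |z| = 5, so by Rouche f has the same number of zeros as g inside |z| < 5
Step 5: g(z) = z^5 has 5 zeros (all at the origin) inside |z| < 5. Answer = 5

5


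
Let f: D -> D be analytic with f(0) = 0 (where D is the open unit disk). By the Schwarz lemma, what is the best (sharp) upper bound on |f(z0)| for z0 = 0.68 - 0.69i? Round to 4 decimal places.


Step 1: Schwarz lemma: if f: D -> D is analytic with f(0) = 0, then |f(z)| <= |z| for all z in D, and this is sharp (f(z) = z).
Step 2: |z0|^2 = 0.68^2 + (-0.69)^2 = 0.9385
Step 3: |z0| = sqrt(0.9385) = 0.968762
Step 4: Best bound = |z0| = 0.9688

0.9688


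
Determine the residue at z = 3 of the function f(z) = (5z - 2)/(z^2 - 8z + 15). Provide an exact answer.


Step 1: Q(z) = z^2 - 8z + 15 = (z - 3)(z - 5)
Step 2: Q'(z) = 2z - 8
Step 3: Q'(3) = -2, P(3) = 13
Step 4: Res = P(3)/Q'(3) = 13/(-2) = -13/2

-13/2


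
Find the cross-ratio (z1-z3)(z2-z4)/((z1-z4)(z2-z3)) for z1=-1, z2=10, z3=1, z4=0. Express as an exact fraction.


Step 1: (z1-z3)(z2-z4) = (-2) * 10 = -20
Step 2: (z1-z4)(z2-z3) = (-1) * 9 = -9
Step 3: Cross-ratio = 20/9 = 20/9

20/9


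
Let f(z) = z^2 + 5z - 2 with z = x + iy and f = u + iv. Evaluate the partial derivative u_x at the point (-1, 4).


Step 1: f(z) = (x+iy)^2 + 5(x+iy) - 2
Step 2: u = (x^2 - y^2) + 5x - 2
Step 3: u_x = 2x + 5
Step 4: At (-1, 4): u_x = -2 + 5 = 3

3


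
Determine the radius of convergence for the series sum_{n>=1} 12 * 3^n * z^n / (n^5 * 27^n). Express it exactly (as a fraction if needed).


Step 1: General term a_n = 12 * 3^n / (n^5 * 27^n)
Step 2: By the root test, |a_n|^(1/n) = 12^(1/n) * 3 / (n^(5/n) * 27) -> 3/27 as n -> infinity (since 12^(1/n) -> 1 and n^(5/n) -> 1)
Step 3: R = 1/lim|a_n|^(1/n) = 27/3 = 9

9


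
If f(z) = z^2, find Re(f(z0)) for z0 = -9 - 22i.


Step 1: z0 = -9 - 22i
Step 2: z0^2 = (-9)^2 - (-22)^2 + 396i
Step 3: real part = 81 - 484 = -403

-403


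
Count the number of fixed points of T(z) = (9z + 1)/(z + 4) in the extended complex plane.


Step 1: Fixed points satisfy T(z) = z
Step 2: z^2 - 5z - 1 = 0
Step 3: Discriminant = (-5)^2 - 4*1*(-1) = 29
Step 4: Number of fixed points = 2

2


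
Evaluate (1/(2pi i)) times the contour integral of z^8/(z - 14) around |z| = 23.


Step 1: f(z) = z^8, a = 14 is inside |z| = 23
Step 2: By Cauchy integral formula: (1/(2pi*i)) * integral = f(a)
Step 3: f(14) = 14^8 = 1475789056

1475789056


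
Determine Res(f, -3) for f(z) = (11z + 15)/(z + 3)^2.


Step 1: Pole of order 2 at z = -3
Step 2: Res = lim d/dz [(z + 3)^2 * f(z)] as z -> -3
Step 3: (z + 3)^2 * f(z) = 11z + 15
Step 4: d/dz[11z + 15] = 11

11


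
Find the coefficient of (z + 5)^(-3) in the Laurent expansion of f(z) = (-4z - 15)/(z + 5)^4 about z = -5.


Step 1: Write the numerator in powers of (z + 5): -4z - 15 = -4(z + 5) + (-4*(-5) - 15) = -4(z + 5) + 5
Step 2: Divide by (z + 5)^4: f(z) = 5(z + 5)^(-4) - 4(z + 5)^(-3)
Step 3: This finite sum is the Laurent series of f about z = -5.
Step 4: Coefficient of (z + 5)^(-3) = coefficient of (z + 5) in the re-centred numerator = -4

-4


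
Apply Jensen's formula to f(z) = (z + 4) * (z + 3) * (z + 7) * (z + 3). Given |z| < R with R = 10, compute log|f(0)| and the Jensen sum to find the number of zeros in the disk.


Jensen's formula: (1/2pi)*integral log|f(Re^it)|dt = log|f(0)| + sum_{|a_k|<R} log(R/|a_k|)
Step 1: f(0) = 4 * 3 * 7 * 3 = 252
Step 2: log|f(0)| = log|-4| + log|-3| + log|-7| + log|-3| = 5.5294
Step 3: Zeros inside |z| < 10: -4, -3, -7, -3
Step 4: Jensen sum = log(10/4) + log(10/3) + log(10/7) + log(10/3) = 3.6809
Step 5: n(R) = number of terms in the Jensen sum = count of zeros inside |z| < 10 = 4

4


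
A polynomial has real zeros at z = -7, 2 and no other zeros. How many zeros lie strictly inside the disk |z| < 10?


Step 1: Check each root:
  z = -7: |-7| = 7 < 10
  z = 2: |2| = 2 < 10
Step 2: Count = 2

2


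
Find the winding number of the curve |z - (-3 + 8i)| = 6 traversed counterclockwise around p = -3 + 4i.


Step 1: Center c = (-3, 8), radius = 6
Step 2: |p - c|^2 = 0^2 + (-4)^2 = 16
Step 3: r^2 = 36
Step 4: |p-c| < r so winding number = 1

1


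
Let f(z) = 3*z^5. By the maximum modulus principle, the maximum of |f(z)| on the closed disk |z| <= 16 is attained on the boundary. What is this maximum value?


Step 1: On |z| = 16, |f(z)| = 3 * |z|^5 = 3 * 16^5
Step 2: By maximum modulus principle, maximum is on boundary.
Step 3: Maximum = 3 * 1048576 = 3145728

3145728


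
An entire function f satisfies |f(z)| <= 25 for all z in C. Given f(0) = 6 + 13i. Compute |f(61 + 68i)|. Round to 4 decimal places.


Step 1: By Liouville's theorem, a bounded entire function is constant.
Step 2: f(z) = f(0) = 6 + 13i for all z.
Step 3: |f(w)| = |6 + 13i| = sqrt(36 + 169)
Step 4: = 14.3178

14.3178


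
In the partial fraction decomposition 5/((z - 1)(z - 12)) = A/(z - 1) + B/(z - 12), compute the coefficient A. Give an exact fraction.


Step 1: Multiply both sides by (z - 1) and set z = 1
Step 2: A = 5 / (1 - 12)
Step 3: A = 5 / (-11)
Step 4: A = -5/11

-5/11


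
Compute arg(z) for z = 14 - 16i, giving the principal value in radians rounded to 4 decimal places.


Step 1: z = 14 - 16i
Step 2: arg(z) = atan2(-16, 14)
Step 3: arg(z) = -0.852

-0.852


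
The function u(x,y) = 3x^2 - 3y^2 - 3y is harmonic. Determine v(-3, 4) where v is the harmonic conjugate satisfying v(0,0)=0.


Step 1: v_x = -u_y = 6y + 3
Step 2: v_y = u_x = 6x + 0
Step 3: v = 6xy + 3x + C
Step 4: v(0,0) = 0 => C = 0
Step 5: v(-3, 4) = -81

-81


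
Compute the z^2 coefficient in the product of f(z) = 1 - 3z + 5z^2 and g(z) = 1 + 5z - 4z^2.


Step 1: z^2 term in f*g comes from: (1)*(-4z^2) + (-3z)*(5z) + (5z^2)*(1)
Step 2: = -4 - 15 + 5
Step 3: = -14

-14


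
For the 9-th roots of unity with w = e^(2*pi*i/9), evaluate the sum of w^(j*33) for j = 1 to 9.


Step 1: The sum sum_{j=1}^{n} w^(k*j) equals n if n | k, else 0.
Step 2: Here n = 9, k = 33
Step 3: Does n divide k? 9 | 33 -> False
Step 4: Sum = 0

0


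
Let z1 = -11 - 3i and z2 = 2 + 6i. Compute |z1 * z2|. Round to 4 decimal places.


Step 1: |z1| = sqrt((-11)^2 + (-3)^2) = sqrt(130)
Step 2: |z2| = sqrt(2^2 + 6^2) = sqrt(40)
Step 3: |z1*z2| = |z1|*|z2| = sqrt(130) * sqrt(40) = sqrt(130 * 40) = sqrt(5200)
Step 4: = 72.111

72.111


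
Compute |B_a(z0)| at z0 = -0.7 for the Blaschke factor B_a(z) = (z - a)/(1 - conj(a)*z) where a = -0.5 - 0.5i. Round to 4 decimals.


Step 1: Numerator z0 - a = -0.7 - (-0.5 - 0.5i) = -0.2 + 0.5i
Step 2: Denominator 1 - conj(a)*z0 = 1 - (-0.5 + 0.5i)*(-0.7) = 0.65 + 0.35i
Step 3: |z0 - a|^2 = (-0.2)^2 + 0.5^2 = 0.29; |1 - conj(a)*z0|^2 = 0.65^2 + 0.35^2 = 0.545
Step 4: |B_a(-0.7)| = sqrt(0.29 / 0.545) = sqrt(0.53211)
Step 5: = 0.7295

0.7295


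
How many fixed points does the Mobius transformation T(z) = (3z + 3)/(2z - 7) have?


Step 1: Fixed points satisfy T(z) = z
Step 2: 2z^2 - 10z - 3 = 0
Step 3: Discriminant = (-10)^2 - 4*2*(-3) = 124
Step 4: Number of fixed points = 2

2


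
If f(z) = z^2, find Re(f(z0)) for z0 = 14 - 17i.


Step 1: z0 = 14 - 17i
Step 2: z0^2 = 14^2 - (-17)^2 - 476i
Step 3: real part = 196 - 289 = -93

-93


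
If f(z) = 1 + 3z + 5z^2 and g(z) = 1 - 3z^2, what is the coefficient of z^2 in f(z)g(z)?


Step 1: z^2 term in f*g comes from: (1)*(-3z^2) + (3z)*(0) + (5z^2)*(1)
Step 2: = -3 + 0 + 5
Step 3: = 2

2


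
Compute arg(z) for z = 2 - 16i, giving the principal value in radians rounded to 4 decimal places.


Step 1: z = 2 - 16i
Step 2: arg(z) = atan2(-16, 2)
Step 3: arg(z) = -1.4464

-1.4464


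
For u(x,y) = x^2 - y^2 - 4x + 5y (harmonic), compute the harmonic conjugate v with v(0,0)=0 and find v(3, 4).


Step 1: v_x = -u_y = 2y - 5
Step 2: v_y = u_x = 2x - 4
Step 3: v = 2xy - 5x - 4y + C
Step 4: v(0,0) = 0 => C = 0
Step 5: v(3, 4) = -7

-7


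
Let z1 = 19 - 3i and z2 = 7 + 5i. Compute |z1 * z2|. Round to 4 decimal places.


Step 1: |z1| = sqrt(19^2 + (-3)^2) = sqrt(370)
Step 2: |z2| = sqrt(7^2 + 5^2) = sqrt(74)
Step 3: |z1*z2| = |z1|*|z2| = sqrt(370) * sqrt(74) = sqrt(370 * 74) = sqrt(27380)
Step 4: = 165.469

165.469


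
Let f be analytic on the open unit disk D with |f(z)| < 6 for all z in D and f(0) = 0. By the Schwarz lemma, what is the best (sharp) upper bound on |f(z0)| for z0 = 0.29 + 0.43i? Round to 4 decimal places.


Step 1: g = f/6 maps D -> D with g(0) = 0, so by the Schwarz lemma |g(z)| <= |z|, i.e. |f(z)| <= 6|z|; this is sharp (f(z) = 6z).
Step 2: |z0|^2 = 0.29^2 + 0.43^2 = 0.269
Step 3: |z0| = sqrt(0.269) = 0.518652
Step 4: Best bound = 6 * |z0| = 6 * 0.518652 = 3.1119

3.1119


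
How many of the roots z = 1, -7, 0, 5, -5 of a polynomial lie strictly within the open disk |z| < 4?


Step 1: Check each root:
  z = 1: |1| = 1 < 4
  z = -7: |-7| = 7 >= 4
  z = 0: |0| = 0 < 4
  z = 5: |5| = 5 >= 4
  z = -5: |-5| = 5 >= 4
Step 2: Count = 2

2


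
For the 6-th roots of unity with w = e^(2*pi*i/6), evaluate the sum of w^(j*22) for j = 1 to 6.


Step 1: The sum sum_{j=1}^{n} w^(k*j) equals n if n | k, else 0.
Step 2: Here n = 6, k = 22
Step 3: Does n divide k? 6 | 22 -> False
Step 4: Sum = 0

0


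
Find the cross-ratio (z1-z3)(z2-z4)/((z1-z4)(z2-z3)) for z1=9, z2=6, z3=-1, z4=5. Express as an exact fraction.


Step 1: (z1-z3)(z2-z4) = 10 * 1 = 10
Step 2: (z1-z4)(z2-z3) = 4 * 7 = 28
Step 3: Cross-ratio = 10/28 = 5/14

5/14


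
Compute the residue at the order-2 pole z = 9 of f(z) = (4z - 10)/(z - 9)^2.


Step 1: Pole of order 2 at z = 9
Step 2: Res = lim d/dz [(z - 9)^2 * f(z)] as z -> 9
Step 3: (z - 9)^2 * f(z) = 4z - 10
Step 4: d/dz[4z - 10] = 4

4


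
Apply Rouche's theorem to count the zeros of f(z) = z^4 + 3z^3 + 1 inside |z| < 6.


Step 1: On |z| = 6 the three terms have sizes |z^4| = 6^4 = 1296, |3z^3| = 3*6^3 = 648, |1| = 1
Step 2: The dominant term is g(z) = z^4; let h(z) = 3z^3 + 1 so f = g + h
Step 3: On |z| = 6: |g| = 1296 and |h| <= 648 + 1 = 649
Step 4: Since 1296 > 649, |h| < |g| on |z| = 6, so by Rouche f has the same number of zeros as g inside |z| < 6
Step 5: g(z) = z^4 has 4 zeros (all at the origin) inside |z| < 6. Answer = 4

4


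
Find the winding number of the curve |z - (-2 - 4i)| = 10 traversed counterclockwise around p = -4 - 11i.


Step 1: Center c = (-2, -4), radius = 10
Step 2: |p - c|^2 = (-2)^2 + (-7)^2 = 53
Step 3: r^2 = 100
Step 4: |p-c| < r so winding number = 1

1


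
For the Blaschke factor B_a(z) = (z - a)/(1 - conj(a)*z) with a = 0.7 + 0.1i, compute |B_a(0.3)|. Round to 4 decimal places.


Step 1: Numerator z0 - a = 0.3 - (0.7 + 0.1i) = -0.4 - 0.1i
Step 2: Denominator 1 - conj(a)*z0 = 1 - (0.7 - 0.1i)*0.3 = 0.79 + 0.03i
Step 3: |z0 - a|^2 = (-0.4)^2 + (-0.1)^2 = 0.17; |1 - conj(a)*z0|^2 = 0.79^2 + 0.03^2 = 0.625
Step 4: |B_a(0.3)| = sqrt(0.17 / 0.625) = sqrt(0.272)
Step 5: = 0.5215

0.5215


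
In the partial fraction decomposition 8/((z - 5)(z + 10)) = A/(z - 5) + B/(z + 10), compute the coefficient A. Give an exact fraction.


Step 1: Multiply both sides by (z - 5) and set z = 5
Step 2: A = 8 / (5 + 10)
Step 3: A = 8 / 15
Step 4: A = 8/15

8/15


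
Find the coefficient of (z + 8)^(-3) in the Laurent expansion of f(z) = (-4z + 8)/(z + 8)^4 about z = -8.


Step 1: Write the numerator in powers of (z + 8): -4z + 8 = -4(z + 8) + (-4*(-8) + 8) = -4(z + 8) + 40
Step 2: Divide by (z + 8)^4: f(z) = 40(z + 8)^(-4) - 4(z + 8)^(-3)
Step 3: This finite sum is the Laurent series of f about z = -8.
Step 4: Coefficient of (z + 8)^(-3) = coefficient of (z + 8) in the re-centred numerator = -4

-4


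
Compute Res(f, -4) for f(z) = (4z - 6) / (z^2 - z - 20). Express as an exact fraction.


Step 1: Q(z) = z^2 - z - 20 = (z + 4)(z - 5)
Step 2: Q'(z) = 2z - 1
Step 3: Q'(-4) = -9, P(-4) = -22
Step 4: Res = P(-4)/Q'(-4) = -22/(-9) = 22/9

22/9


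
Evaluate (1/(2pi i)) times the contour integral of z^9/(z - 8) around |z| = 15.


Step 1: f(z) = z^9, a = 8 is inside |z| = 15
Step 2: By Cauchy integral formula: (1/(2pi*i)) * integral = f(a)
Step 3: f(8) = 8^9 = 134217728

134217728


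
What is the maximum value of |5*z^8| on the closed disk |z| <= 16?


Step 1: On |z| = 16, |f(z)| = 5 * |z|^8 = 5 * 16^8
Step 2: By maximum modulus principle, maximum is on boundary.
Step 3: Maximum = 5 * 4294967296 = 21474836480

21474836480


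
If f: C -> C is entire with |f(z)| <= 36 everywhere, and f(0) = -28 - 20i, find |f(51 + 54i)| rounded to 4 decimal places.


Step 1: By Liouville's theorem, a bounded entire function is constant.
Step 2: f(z) = f(0) = -28 - 20i for all z.
Step 3: |f(w)| = |-28 - 20i| = sqrt(784 + 400)
Step 4: = 34.4093

34.4093


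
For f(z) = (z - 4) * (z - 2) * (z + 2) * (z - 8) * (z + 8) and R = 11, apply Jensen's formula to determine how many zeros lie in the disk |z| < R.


Jensen's formula: (1/2pi)*integral log|f(Re^it)|dt = log|f(0)| + sum_{|a_k|<R} log(R/|a_k|)
Step 1: f(0) = (-4) * (-2) * 2 * (-8) * 8 = -1024
Step 2: log|f(0)| = log|4| + log|2| + log|-2| + log|8| + log|-8| = 6.9315
Step 3: Zeros inside |z| < 11: 4, 2, -2, 8, -8
Step 4: Jensen sum = log(11/4) + log(11/2) + log(11/2) + log(11/8) + log(11/8) = 5.058
Step 5: n(R) = number of terms in the Jensen sum = count of zeros inside |z| < 11 = 5

5


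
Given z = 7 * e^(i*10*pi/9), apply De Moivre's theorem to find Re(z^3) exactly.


Step 1: By De Moivre's theorem, z^3 = 7^3 * e^(i*3*10*pi/9) = 343 * (cos(10*pi/3) + i*sin(10*pi/3))
Step 2: |z|^3 = 7^3 = 343
Step 3: Reduce the angle mod 2*pi: 10*pi/3 - 2*pi = 4*pi/3
Step 4: cos(4*pi/3) = -1/2
Step 5: Re(z^3) = 343 * (-1/2) = -343/2

-343/2


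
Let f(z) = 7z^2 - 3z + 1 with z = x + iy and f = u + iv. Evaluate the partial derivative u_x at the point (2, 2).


Step 1: f(z) = 7(x+iy)^2 - 3(x+iy) + 1
Step 2: u = 7(x^2 - y^2) - 3x + 1
Step 3: u_x = 14x - 3
Step 4: At (2, 2): u_x = 28 - 3 = 25

25


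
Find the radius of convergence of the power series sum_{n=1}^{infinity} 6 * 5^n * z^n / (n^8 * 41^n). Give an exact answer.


Step 1: General term a_n = 6 * 5^n / (n^8 * 41^n)
Step 2: By the root test, |a_n|^(1/n) = 6^(1/n) * 5 / (n^(8/n) * 41) -> 5/41 as n -> infinity (since 6^(1/n) -> 1 and n^(8/n) -> 1)
Step 3: R = 1/lim|a_n|^(1/n) = 41/5

41/5


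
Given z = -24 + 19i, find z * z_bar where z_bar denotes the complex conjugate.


Step 1: conj(z) = -24 - 19i
Step 2: z * conj(z) = (-24)^2 + 19^2
Step 3: = 576 + 361 = 937

937


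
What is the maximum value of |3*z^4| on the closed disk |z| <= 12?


Step 1: On |z| = 12, |f(z)| = 3 * |z|^4 = 3 * 12^4
Step 2: By maximum modulus principle, maximum is on boundary.
Step 3: Maximum = 3 * 20736 = 62208

62208


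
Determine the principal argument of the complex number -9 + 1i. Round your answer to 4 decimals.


Step 1: z = -9 + 1i
Step 2: arg(z) = atan2(1, -9)
Step 3: arg(z) = 3.0309

3.0309


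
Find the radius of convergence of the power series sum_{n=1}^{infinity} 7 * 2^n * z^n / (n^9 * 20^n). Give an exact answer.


Step 1: General term a_n = 7 * 2^n / (n^9 * 20^n)
Step 2: By the root test, |a_n|^(1/n) = 7^(1/n) * 2 / (n^(9/n) * 20) -> 2/20 as n -> infinity (since 7^(1/n) -> 1 and n^(9/n) -> 1)
Step 3: R = 1/lim|a_n|^(1/n) = 20/2 = 10

10


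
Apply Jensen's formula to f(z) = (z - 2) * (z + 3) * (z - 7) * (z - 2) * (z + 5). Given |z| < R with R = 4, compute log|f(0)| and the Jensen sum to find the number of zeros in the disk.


Jensen's formula: (1/2pi)*integral log|f(Re^it)|dt = log|f(0)| + sum_{|a_k|<R} log(R/|a_k|)
Step 1: f(0) = (-2) * 3 * (-7) * (-2) * 5 = -420
Step 2: log|f(0)| = log|2| + log|-3| + log|7| + log|2| + log|-5| = 6.0403
Step 3: Zeros inside |z| < 4: 2, -3, 2
Step 4: Jensen sum = log(4/2) + log(4/3) + log(4/2) = 1.674
Step 5: n(R) = number of terms in the Jensen sum = count of zeros inside |z| < 4 = 3

3


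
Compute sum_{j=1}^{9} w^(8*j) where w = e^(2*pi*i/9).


Step 1: The sum sum_{j=1}^{n} w^(k*j) equals n if n | k, else 0.
Step 2: Here n = 9, k = 8
Step 3: Does n divide k? 9 | 8 -> False
Step 4: Sum = 0

0


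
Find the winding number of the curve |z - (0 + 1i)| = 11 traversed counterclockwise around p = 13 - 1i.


Step 1: Center c = (0, 1), radius = 11
Step 2: |p - c|^2 = 13^2 + (-2)^2 = 173
Step 3: r^2 = 121
Step 4: |p-c| > r so winding number = 0

0


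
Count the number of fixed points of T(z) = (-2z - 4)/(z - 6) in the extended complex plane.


Step 1: Fixed points satisfy T(z) = z
Step 2: z^2 - 4z + 4 = 0
Step 3: Discriminant = (-4)^2 - 4*1*4 = 0
Step 4: Number of fixed points = 1

1


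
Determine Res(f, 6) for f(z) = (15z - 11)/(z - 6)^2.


Step 1: Pole of order 2 at z = 6
Step 2: Res = lim d/dz [(z - 6)^2 * f(z)] as z -> 6
Step 3: (z - 6)^2 * f(z) = 15z - 11
Step 4: d/dz[15z - 11] = 15

15


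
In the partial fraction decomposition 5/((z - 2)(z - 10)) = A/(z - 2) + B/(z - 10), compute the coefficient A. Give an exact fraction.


Step 1: Multiply both sides by (z - 2) and set z = 2
Step 2: A = 5 / (2 - 10)
Step 3: A = 5 / (-8)
Step 4: A = -5/8

-5/8


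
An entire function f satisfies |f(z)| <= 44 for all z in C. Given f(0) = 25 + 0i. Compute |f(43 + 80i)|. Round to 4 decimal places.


Step 1: By Liouville's theorem, a bounded entire function is constant.
Step 2: f(z) = f(0) = 25 + 0i for all z.
Step 3: |f(w)| = |25 + 0i| = sqrt(625 + 0)
Step 4: = 25.0

25.0


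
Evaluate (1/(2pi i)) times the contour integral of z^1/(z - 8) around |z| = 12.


Step 1: f(z) = z^1, a = 8 is inside |z| = 12
Step 2: By Cauchy integral formula: (1/(2pi*i)) * integral = f(a)
Step 3: f(8) = 8^1 = 8

8


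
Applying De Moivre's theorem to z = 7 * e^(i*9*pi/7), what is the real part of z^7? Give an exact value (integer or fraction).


Step 1: By De Moivre's theorem, z^7 = 7^7 * e^(i*7*9*pi/7) = 823543 * (cos(9*pi) + i*sin(9*pi))
Step 2: |z|^7 = 7^7 = 823543
Step 3: Reduce the angle mod 2*pi: 9*pi - 8*pi = pi
Step 4: cos(pi) = -1
Step 5: Re(z^7) = 823543 * (-1) = -823543

-823543


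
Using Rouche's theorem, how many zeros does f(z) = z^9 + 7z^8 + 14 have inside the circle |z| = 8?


Step 1: On |z| = 8 the three terms have sizes |z^9| = 8^9 = 134217728, |7z^8| = 7*8^8 = 117440512, |14| = 14
Step 2: The dominant term is g(z) = z^9; let h(z) = 7z^8 + 14 so f = g + h
Step 3: On |z| = 8: |g| = 134217728 and |h| <= 117440512 + 14 = 117440526
Step 4: Since 134217728 > 117440526, |h| < |g| on |z| = 8, so by Rouche f has the same number of zeros as g inside |z| < 8
Step 5: g(z) = z^9 has 9 zeros (all at the origin) inside |z| < 8. Answer = 9

9


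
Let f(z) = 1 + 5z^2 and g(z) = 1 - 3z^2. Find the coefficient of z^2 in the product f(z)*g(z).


Step 1: z^2 term in f*g comes from: (1)*(-3z^2) + (0)*(0) + (5z^2)*(1)
Step 2: = -3 + 0 + 5
Step 3: = 2

2


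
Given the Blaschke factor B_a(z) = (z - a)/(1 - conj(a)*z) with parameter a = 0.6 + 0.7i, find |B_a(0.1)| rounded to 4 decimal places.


Step 1: Numerator z0 - a = 0.1 - (0.6 + 0.7i) = -0.5 - 0.7i
Step 2: Denominator 1 - conj(a)*z0 = 1 - (0.6 - 0.7i)*0.1 = 0.94 + 0.07i
Step 3: |z0 - a|^2 = (-0.5)^2 + (-0.7)^2 = 0.74; |1 - conj(a)*z0|^2 = 0.94^2 + 0.07^2 = 0.8885
Step 4: |B_a(0.1)| = sqrt(0.74 / 0.8885) = sqrt(0.832864)
Step 5: = 0.9126

0.9126


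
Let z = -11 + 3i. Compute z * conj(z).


Step 1: conj(z) = -11 - 3i
Step 2: z * conj(z) = (-11)^2 + 3^2
Step 3: = 121 + 9 = 130

130


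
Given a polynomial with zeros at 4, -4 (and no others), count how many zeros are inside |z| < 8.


Step 1: Check each root:
  z = 4: |4| = 4 < 8
  z = -4: |-4| = 4 < 8
Step 2: Count = 2

2


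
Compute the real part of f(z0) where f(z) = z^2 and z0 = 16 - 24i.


Step 1: z0 = 16 - 24i
Step 2: z0^2 = 16^2 - (-24)^2 - 768i
Step 3: real part = 256 - 576 = -320

-320


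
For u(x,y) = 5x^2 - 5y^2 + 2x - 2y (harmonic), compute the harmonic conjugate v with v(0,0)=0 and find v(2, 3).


Step 1: v_x = -u_y = 10y + 2
Step 2: v_y = u_x = 10x + 2
Step 3: v = 10xy + 2x + 2y + C
Step 4: v(0,0) = 0 => C = 0
Step 5: v(2, 3) = 70

70


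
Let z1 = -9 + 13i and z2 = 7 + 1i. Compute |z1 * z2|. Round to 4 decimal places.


Step 1: |z1| = sqrt((-9)^2 + 13^2) = sqrt(250)
Step 2: |z2| = sqrt(7^2 + 1^2) = sqrt(50)
Step 3: |z1*z2| = |z1|*|z2| = sqrt(250) * sqrt(50) = sqrt(250 * 50) = sqrt(12500)
Step 4: = 111.8034

111.8034


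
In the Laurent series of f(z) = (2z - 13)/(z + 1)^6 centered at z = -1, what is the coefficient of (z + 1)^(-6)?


Step 1: Write the numerator in powers of (z + 1): 2z - 13 = 2(z + 1) + (2*(-1) - 13) = 2(z + 1) - 15
Step 2: Divide by (z + 1)^6: f(z) = -15(z + 1)^(-6) + 2(z + 1)^(-5)
Step 3: This finite sum is the Laurent series of f about z = -1.
Step 4: Coefficient of (z + 1)^(-6) = 2*(-1) - 13 = -15

-15


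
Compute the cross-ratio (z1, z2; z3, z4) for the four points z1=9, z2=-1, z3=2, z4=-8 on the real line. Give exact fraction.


Step 1: (z1-z3)(z2-z4) = 7 * 7 = 49
Step 2: (z1-z4)(z2-z3) = 17 * (-3) = -51
Step 3: Cross-ratio = -49/51 = -49/51

-49/51


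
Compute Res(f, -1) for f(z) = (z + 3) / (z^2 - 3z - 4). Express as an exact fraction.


Step 1: Q(z) = z^2 - 3z - 4 = (z + 1)(z - 4)
Step 2: Q'(z) = 2z - 3
Step 3: Q'(-1) = -5, P(-1) = 2
Step 4: Res = P(-1)/Q'(-1) = 2/(-5) = -2/5

-2/5


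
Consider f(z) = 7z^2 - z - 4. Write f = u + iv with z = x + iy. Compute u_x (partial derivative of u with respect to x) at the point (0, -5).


Step 1: f(z) = 7(x+iy)^2 - (x+iy) - 4
Step 2: u = 7(x^2 - y^2) - x - 4
Step 3: u_x = 14x - 1
Step 4: At (0, -5): u_x = 0 - 1 = -1

-1


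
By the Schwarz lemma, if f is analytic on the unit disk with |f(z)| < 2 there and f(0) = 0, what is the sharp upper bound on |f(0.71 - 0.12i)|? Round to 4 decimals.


Step 1: g = f/2 maps D -> D with g(0) = 0, so by the Schwarz lemma |g(z)| <= |z|, i.e. |f(z)| <= 2|z|; this is sharp (f(z) = 2z).
Step 2: |z0|^2 = 0.71^2 + (-0.12)^2 = 0.5185
Step 3: |z0| = sqrt(0.5185) = 0.720069
Step 4: Best bound = 2 * |z0| = 2 * 0.720069 = 1.4401

1.4401


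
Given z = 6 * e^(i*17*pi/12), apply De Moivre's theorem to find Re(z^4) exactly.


Step 1: By De Moivre's theorem, z^4 = 6^4 * e^(i*4*17*pi/12) = 1296 * (cos(17*pi/3) + i*sin(17*pi/3))
Step 2: |z|^4 = 6^4 = 1296
Step 3: Reduce the angle mod 2*pi: 17*pi/3 - 4*pi = 5*pi/3
Step 4: cos(5*pi/3) = 1/2
Step 5: Re(z^4) = 1296 * 1/2 = 648

648


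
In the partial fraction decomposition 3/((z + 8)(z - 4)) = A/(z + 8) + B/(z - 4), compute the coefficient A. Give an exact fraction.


Step 1: Multiply both sides by (z + 8) and set z = -8
Step 2: A = 3 / (-8 - 4)
Step 3: A = 3 / (-12)
Step 4: A = -1/4

-1/4


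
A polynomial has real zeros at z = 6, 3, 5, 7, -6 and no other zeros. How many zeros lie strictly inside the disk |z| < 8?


Step 1: Check each root:
  z = 6: |6| = 6 < 8
  z = 3: |3| = 3 < 8
  z = 5: |5| = 5 < 8
  z = 7: |7| = 7 < 8
  z = -6: |-6| = 6 < 8
Step 2: Count = 5

5


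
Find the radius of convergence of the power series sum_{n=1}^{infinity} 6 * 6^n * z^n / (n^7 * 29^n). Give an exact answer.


Step 1: General term a_n = 6 * 6^n / (n^7 * 29^n)
Step 2: By the root test, |a_n|^(1/n) = 6^(1/n) * 6 / (n^(7/n) * 29) -> 6/29 as n -> infinity (since 6^(1/n) -> 1 and n^(7/n) -> 1)
Step 3: R = 1/lim|a_n|^(1/n) = 29/6

29/6


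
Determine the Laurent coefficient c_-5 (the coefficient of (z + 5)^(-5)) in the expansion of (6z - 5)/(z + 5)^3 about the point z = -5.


Step 1: Write the numerator in powers of (z + 5): 6z - 5 = 6(z + 5) + (6*(-5) - 5) = 6(z + 5) - 35
Step 2: Divide by (z + 5)^3: f(z) = -35(z + 5)^(-3) + 6(z + 5)^(-2)
Step 3: This finite sum is the Laurent series of f about z = -5.
Step 4: Only the powers -3 and -2 appear, so the coefficient of (z + 5)^(-5) = 0

0


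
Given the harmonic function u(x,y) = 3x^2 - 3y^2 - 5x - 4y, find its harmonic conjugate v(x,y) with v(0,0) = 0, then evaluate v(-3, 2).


Step 1: v_x = -u_y = 6y + 4
Step 2: v_y = u_x = 6x - 5
Step 3: v = 6xy + 4x - 5y + C
Step 4: v(0,0) = 0 => C = 0
Step 5: v(-3, 2) = -58

-58


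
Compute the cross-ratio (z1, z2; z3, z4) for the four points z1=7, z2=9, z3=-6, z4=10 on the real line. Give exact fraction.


Step 1: (z1-z3)(z2-z4) = 13 * (-1) = -13
Step 2: (z1-z4)(z2-z3) = (-3) * 15 = -45
Step 3: Cross-ratio = 13/45 = 13/45

13/45


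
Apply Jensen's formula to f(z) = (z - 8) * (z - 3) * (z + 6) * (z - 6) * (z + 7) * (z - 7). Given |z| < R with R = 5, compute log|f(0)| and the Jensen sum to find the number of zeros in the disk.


Jensen's formula: (1/2pi)*integral log|f(Re^it)|dt = log|f(0)| + sum_{|a_k|<R} log(R/|a_k|)
Step 1: f(0) = (-8) * (-3) * 6 * (-6) * 7 * (-7) = 42336
Step 2: log|f(0)| = log|8| + log|3| + log|-6| + log|6| + log|-7| + log|7| = 10.6534
Step 3: Zeros inside |z| < 5: 3
Step 4: Jensen sum = log(5/3) = 0.5108
Step 5: n(R) = number of terms in the Jensen sum = count of zeros inside |z| < 5 = 1

1


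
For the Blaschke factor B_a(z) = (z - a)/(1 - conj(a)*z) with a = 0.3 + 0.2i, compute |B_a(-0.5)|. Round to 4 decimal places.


Step 1: Numerator z0 - a = -0.5 - (0.3 + 0.2i) = -0.8 - 0.2i
Step 2: Denominator 1 - conj(a)*z0 = 1 - (0.3 - 0.2i)*(-0.5) = 1.15 - 0.1i
Step 3: |z0 - a|^2 = (-0.8)^2 + (-0.2)^2 = 0.68; |1 - conj(a)*z0|^2 = 1.15^2 + (-0.1)^2 = 1.3325
Step 4: |B_a(-0.5)| = sqrt(0.68 / 1.3325) = sqrt(0.510319)
Step 5: = 0.7144

0.7144


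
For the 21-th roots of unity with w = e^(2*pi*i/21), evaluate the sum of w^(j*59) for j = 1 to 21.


Step 1: The sum sum_{j=1}^{n} w^(k*j) equals n if n | k, else 0.
Step 2: Here n = 21, k = 59
Step 3: Does n divide k? 21 | 59 -> False
Step 4: Sum = 0

0


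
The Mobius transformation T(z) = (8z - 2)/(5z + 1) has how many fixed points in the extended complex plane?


Step 1: Fixed points satisfy T(z) = z
Step 2: 5z^2 - 7z + 2 = 0
Step 3: Discriminant = (-7)^2 - 4*5*2 = 9
Step 4: Number of fixed points = 2

2


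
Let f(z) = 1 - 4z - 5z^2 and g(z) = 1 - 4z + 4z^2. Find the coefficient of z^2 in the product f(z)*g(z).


Step 1: z^2 term in f*g comes from: (1)*(4z^2) + (-4z)*(-4z) + (-5z^2)*(1)
Step 2: = 4 + 16 - 5
Step 3: = 15

15


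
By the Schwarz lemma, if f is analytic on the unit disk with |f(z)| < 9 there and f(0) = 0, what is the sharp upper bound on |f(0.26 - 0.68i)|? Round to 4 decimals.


Step 1: g = f/9 maps D -> D with g(0) = 0, so by the Schwarz lemma |g(z)| <= |z|, i.e. |f(z)| <= 9|z|; this is sharp (f(z) = 9z).
Step 2: |z0|^2 = 0.26^2 + (-0.68)^2 = 0.53
Step 3: |z0| = sqrt(0.53) = 0.728011
Step 4: Best bound = 9 * |z0| = 9 * 0.728011 = 6.5521

6.5521


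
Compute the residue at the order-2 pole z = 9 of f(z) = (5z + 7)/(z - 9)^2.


Step 1: Pole of order 2 at z = 9
Step 2: Res = lim d/dz [(z - 9)^2 * f(z)] as z -> 9
Step 3: (z - 9)^2 * f(z) = 5z + 7
Step 4: d/dz[5z + 7] = 5

5


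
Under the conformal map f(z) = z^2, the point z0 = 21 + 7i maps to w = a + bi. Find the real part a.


Step 1: z0 = 21 + 7i
Step 2: z0^2 = 21^2 - 7^2 + 294i
Step 3: real part = 441 - 49 = 392

392


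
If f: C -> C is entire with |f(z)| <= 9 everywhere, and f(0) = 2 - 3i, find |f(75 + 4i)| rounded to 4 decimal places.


Step 1: By Liouville's theorem, a bounded entire function is constant.
Step 2: f(z) = f(0) = 2 - 3i for all z.
Step 3: |f(w)| = |2 - 3i| = sqrt(4 + 9)
Step 4: = 3.6056

3.6056


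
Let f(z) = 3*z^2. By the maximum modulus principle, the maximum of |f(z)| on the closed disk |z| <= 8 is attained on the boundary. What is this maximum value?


Step 1: On |z| = 8, |f(z)| = 3 * |z|^2 = 3 * 8^2
Step 2: By maximum modulus principle, maximum is on boundary.
Step 3: Maximum = 3 * 64 = 192

192


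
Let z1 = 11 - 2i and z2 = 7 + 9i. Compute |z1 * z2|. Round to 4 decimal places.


Step 1: |z1| = sqrt(11^2 + (-2)^2) = sqrt(125)
Step 2: |z2| = sqrt(7^2 + 9^2) = sqrt(130)
Step 3: |z1*z2| = |z1|*|z2| = sqrt(125) * sqrt(130) = sqrt(125 * 130) = sqrt(16250)
Step 4: = 127.4755

127.4755


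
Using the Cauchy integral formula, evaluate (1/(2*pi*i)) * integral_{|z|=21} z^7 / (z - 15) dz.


Step 1: f(z) = z^7, a = 15 is inside |z| = 21
Step 2: By Cauchy integral formula: (1/(2pi*i)) * integral = f(a)
Step 3: f(15) = 15^7 = 170859375

170859375


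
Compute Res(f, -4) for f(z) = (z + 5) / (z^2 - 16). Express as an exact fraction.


Step 1: Q(z) = z^2 - 16 = (z + 4)(z - 4)
Step 2: Q'(z) = 2z
Step 3: Q'(-4) = -8, P(-4) = 1
Step 4: Res = P(-4)/Q'(-4) = 1/(-8) = -1/8

-1/8


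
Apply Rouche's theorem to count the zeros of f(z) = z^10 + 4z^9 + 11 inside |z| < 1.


Step 1: On |z| = 1 the three terms have sizes |z^10| = 1^10 = 1, |4z^9| = 4*1^9 = 4, |11| = 11
Step 2: The dominant term is g(z) = 11; let h(z) = z^10 + 4z^9 so f = g + h
Step 3: On |z| = 1: |g| = 11 and |h| <= 1 + 4 = 5
Step 4: Since 11 > 5, |h| < |g| on |z| = 1, so by Rouche f has the same number of zeros as g inside |z| < 1
Step 5: g(z) = 11 is a nonzero constant with no zeros inside |z| < 1. Answer = 0

0


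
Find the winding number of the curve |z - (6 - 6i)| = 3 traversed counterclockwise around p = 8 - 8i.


Step 1: Center c = (6, -6), radius = 3
Step 2: |p - c|^2 = 2^2 + (-2)^2 = 8
Step 3: r^2 = 9
Step 4: |p-c| < r so winding number = 1

1


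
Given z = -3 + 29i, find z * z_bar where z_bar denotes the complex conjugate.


Step 1: conj(z) = -3 - 29i
Step 2: z * conj(z) = (-3)^2 + 29^2
Step 3: = 9 + 841 = 850

850


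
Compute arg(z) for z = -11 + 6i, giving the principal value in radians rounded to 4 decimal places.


Step 1: z = -11 + 6i
Step 2: arg(z) = atan2(6, -11)
Step 3: arg(z) = 2.6422

2.6422


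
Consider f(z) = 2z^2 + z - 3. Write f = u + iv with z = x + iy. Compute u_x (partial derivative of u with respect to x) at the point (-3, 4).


Step 1: f(z) = 2(x+iy)^2 + (x+iy) - 3
Step 2: u = 2(x^2 - y^2) + x - 3
Step 3: u_x = 4x + 1
Step 4: At (-3, 4): u_x = -12 + 1 = -11

-11


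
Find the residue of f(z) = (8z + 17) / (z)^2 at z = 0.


Step 1: Pole of order 2 at z = 0
Step 2: Res = lim d/dz [(z)^2 * f(z)] as z -> 0
Step 3: (z)^2 * f(z) = 8z + 17
Step 4: d/dz[8z + 17] = 8

8


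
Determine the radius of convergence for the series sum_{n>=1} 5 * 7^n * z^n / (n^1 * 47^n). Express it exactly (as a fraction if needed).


Step 1: General term a_n = 5 * 7^n / (n^1 * 47^n)
Step 2: By the root test, |a_n|^(1/n) = 5^(1/n) * 7 / (n^(1/n) * 47) -> 7/47 as n -> infinity (since 5^(1/n) -> 1 and n^(1/n) -> 1)
Step 3: R = 1/lim|a_n|^(1/n) = 47/7

47/7


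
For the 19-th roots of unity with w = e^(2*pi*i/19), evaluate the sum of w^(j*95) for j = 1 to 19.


Step 1: The sum sum_{j=1}^{n} w^(k*j) equals n if n | k, else 0.
Step 2: Here n = 19, k = 95
Step 3: Does n divide k? 19 | 95 -> True
Step 4: Sum = 19

19


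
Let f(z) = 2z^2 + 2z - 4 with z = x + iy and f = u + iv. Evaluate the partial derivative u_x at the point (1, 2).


Step 1: f(z) = 2(x+iy)^2 + 2(x+iy) - 4
Step 2: u = 2(x^2 - y^2) + 2x - 4
Step 3: u_x = 4x + 2
Step 4: At (1, 2): u_x = 4 + 2 = 6

6


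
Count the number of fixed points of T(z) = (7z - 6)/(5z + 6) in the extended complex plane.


Step 1: Fixed points satisfy T(z) = z
Step 2: 5z^2 - z + 6 = 0
Step 3: Discriminant = (-1)^2 - 4*5*6 = -119
Step 4: Number of fixed points = 2

2


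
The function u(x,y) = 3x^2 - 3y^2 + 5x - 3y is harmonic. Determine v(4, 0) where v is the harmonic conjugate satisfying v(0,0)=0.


Step 1: v_x = -u_y = 6y + 3
Step 2: v_y = u_x = 6x + 5
Step 3: v = 6xy + 3x + 5y + C
Step 4: v(0,0) = 0 => C = 0
Step 5: v(4, 0) = 12

12


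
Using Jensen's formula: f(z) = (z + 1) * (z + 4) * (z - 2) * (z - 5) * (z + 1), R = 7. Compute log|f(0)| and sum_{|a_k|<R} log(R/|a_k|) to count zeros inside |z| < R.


Jensen's formula: (1/2pi)*integral log|f(Re^it)|dt = log|f(0)| + sum_{|a_k|<R} log(R/|a_k|)
Step 1: f(0) = 1 * 4 * (-2) * (-5) * 1 = 40
Step 2: log|f(0)| = log|-1| + log|-4| + log|2| + log|5| + log|-1| = 3.6889
Step 3: Zeros inside |z| < 7: -1, -4, 2, 5, -1
Step 4: Jensen sum = log(7/1) + log(7/4) + log(7/2) + log(7/5) + log(7/1) = 6.0407
Step 5: n(R) = number of terms in the Jensen sum = count of zeros inside |z| < 7 = 5

5


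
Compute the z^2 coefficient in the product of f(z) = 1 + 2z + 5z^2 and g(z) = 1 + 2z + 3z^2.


Step 1: z^2 term in f*g comes from: (1)*(3z^2) + (2z)*(2z) + (5z^2)*(1)
Step 2: = 3 + 4 + 5
Step 3: = 12

12


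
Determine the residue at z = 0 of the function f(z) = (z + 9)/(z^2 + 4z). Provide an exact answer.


Step 1: Q(z) = z^2 + 4z = (z)(z + 4)
Step 2: Q'(z) = 2z + 4
Step 3: Q'(0) = 4, P(0) = 9
Step 4: Res = P(0)/Q'(0) = 9/4 = 9/4

9/4


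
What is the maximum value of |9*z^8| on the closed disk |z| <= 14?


Step 1: On |z| = 14, |f(z)| = 9 * |z|^8 = 9 * 14^8
Step 2: By maximum modulus principle, maximum is on boundary.
Step 3: Maximum = 9 * 1475789056 = 13282101504

13282101504


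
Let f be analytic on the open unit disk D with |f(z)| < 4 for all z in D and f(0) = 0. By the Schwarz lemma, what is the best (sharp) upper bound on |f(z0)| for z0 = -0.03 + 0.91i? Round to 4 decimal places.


Step 1: g = f/4 maps D -> D with g(0) = 0, so by the Schwarz lemma |g(z)| <= |z|, i.e. |f(z)| <= 4|z|; this is sharp (f(z) = 4z).
Step 2: |z0|^2 = (-0.03)^2 + 0.91^2 = 0.829
Step 3: |z0| = sqrt(0.829) = 0.910494
Step 4: Best bound = 4 * |z0| = 4 * 0.910494 = 3.642

3.642


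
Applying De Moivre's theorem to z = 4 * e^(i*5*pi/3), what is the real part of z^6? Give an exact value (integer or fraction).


Step 1: By De Moivre's theorem, z^6 = 4^6 * e^(i*6*5*pi/3) = 4096 * (cos(10*pi) + i*sin(10*pi))
Step 2: |z|^6 = 4^6 = 4096
Step 3: Reduce the angle mod 2*pi: 10*pi - 10*pi = 0
Step 4: cos(0) = 1
Step 5: Re(z^6) = 4096 * 1 = 4096

4096


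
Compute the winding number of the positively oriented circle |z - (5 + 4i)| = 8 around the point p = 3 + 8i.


Step 1: Center c = (5, 4), radius = 8
Step 2: |p - c|^2 = (-2)^2 + 4^2 = 20
Step 3: r^2 = 64
Step 4: |p-c| < r so winding number = 1

1


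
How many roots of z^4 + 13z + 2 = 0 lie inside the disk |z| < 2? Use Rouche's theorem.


Step 1: On |z| = 2 the three terms have sizes |z^4| = 2^4 = 16, |13z| = 13*2 = 26, |2| = 2
Step 2: The dominant term is g(z) = 13z; let h(z) = z^4 + 2 so f = g + h
Step 3: On |z| = 2: |g| = 26 and |h| <= 16 + 2 = 18
Step 4: Since 26 > 18, |h| < |g| on |z| = 2, so by Rouche f has the same number of zeros as g inside |z| < 2
Step 5: g(z) = 13z has 1 zero (at the origin, multiplicity 1) inside |z| < 2. Answer = 1

1


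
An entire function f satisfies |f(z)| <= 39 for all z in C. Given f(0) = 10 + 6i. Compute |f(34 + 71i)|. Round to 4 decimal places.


Step 1: By Liouville's theorem, a bounded entire function is constant.
Step 2: f(z) = f(0) = 10 + 6i for all z.
Step 3: |f(w)| = |10 + 6i| = sqrt(100 + 36)
Step 4: = 11.6619

11.6619


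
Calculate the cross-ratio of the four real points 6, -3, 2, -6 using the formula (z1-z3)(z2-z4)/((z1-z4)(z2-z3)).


Step 1: (z1-z3)(z2-z4) = 4 * 3 = 12
Step 2: (z1-z4)(z2-z3) = 12 * (-5) = -60
Step 3: Cross-ratio = -12/60 = -1/5

-1/5


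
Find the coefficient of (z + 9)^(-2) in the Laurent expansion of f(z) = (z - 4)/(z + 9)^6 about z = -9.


Step 1: Write the numerator in powers of (z + 9): z - 4 = (z + 9) + (1*(-9) - 4) = (z + 9) - 13
Step 2: Divide by (z + 9)^6: f(z) = -13(z + 9)^(-6) + (z + 9)^(-5)
Step 3: This finite sum is the Laurent series of f about z = -9.
Step 4: Only the powers -6 and -5 appear, so the coefficient of (z + 9)^(-2) = 0

0


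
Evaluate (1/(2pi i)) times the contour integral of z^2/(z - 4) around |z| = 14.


Step 1: f(z) = z^2, a = 4 is inside |z| = 14
Step 2: By Cauchy integral formula: (1/(2pi*i)) * integral = f(a)
Step 3: f(4) = 4^2 = 16

16


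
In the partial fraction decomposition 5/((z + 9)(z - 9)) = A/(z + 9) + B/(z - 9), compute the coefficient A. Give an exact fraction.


Step 1: Multiply both sides by (z + 9) and set z = -9
Step 2: A = 5 / (-9 - 9)
Step 3: A = 5 / (-18)
Step 4: A = -5/18

-5/18
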